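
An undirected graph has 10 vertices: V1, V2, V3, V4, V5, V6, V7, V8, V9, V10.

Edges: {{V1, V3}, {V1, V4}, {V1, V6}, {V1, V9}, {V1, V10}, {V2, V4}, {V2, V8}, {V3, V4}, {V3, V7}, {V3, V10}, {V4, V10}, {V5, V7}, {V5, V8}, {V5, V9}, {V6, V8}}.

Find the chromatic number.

4

V1, V3, V4, V10 are pairwise adjacent (a clique of size 4), so at least 4 colors are needed.
4 colors suffice: color 1 → {V1, V7, V8}; color 2 → {V2, V3, V5, V6}; color 3 → {V4, V9}; color 4 → {V10}. No two adjacent vertices share a color.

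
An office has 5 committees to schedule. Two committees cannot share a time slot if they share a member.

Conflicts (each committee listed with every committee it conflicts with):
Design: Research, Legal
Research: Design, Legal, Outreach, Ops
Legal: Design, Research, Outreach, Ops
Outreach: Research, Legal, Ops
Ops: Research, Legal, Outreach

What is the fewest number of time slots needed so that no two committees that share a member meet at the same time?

4

Research, Legal, Outreach, Ops all conflict with each other, so at least 4 time slots are needed.
4 time slots suffice: Design=3, Research=1, Legal=2, Outreach=4, Ops=3. No two conflicting committees share a time slot.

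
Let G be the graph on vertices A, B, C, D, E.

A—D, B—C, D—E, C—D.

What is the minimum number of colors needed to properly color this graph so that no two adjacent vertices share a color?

D and E are adjacent, so at least 2 colors are needed.
2 colors suffice: color red → {B, D}; color blue → {A, C, E}. No two adjacent vertices share a color.

2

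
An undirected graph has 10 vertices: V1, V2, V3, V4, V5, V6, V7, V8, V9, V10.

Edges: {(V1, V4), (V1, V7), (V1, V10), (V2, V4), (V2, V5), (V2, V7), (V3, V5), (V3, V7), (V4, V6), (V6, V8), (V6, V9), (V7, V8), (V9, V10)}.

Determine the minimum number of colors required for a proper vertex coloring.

The cycle V4-V2-V7-V8-V6-V4 has odd length 5, so it cannot be 2-colored; at least 3 colors are needed.
One proper 3-coloring: V1=2, V2=2, V3=2, V4=3, V5=1, V6=1, V7=1, V8=2, V9=2, V10=1. No two adjacent vertices share a color.

3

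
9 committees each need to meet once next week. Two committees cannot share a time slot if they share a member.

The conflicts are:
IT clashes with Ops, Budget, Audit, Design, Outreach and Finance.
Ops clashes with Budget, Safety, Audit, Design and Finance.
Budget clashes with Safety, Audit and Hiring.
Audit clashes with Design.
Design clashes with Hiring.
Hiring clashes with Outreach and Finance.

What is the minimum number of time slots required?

4

IT, Ops, Budget, Audit pairwise conflict, so at least 4 time slots are needed.
4 time slots suffice: time slot 1 → {IT, Safety, Hiring}; time slot 2 → {Ops, Outreach}; time slot 3 → {Budget, Design, Finance}; time slot 4 → {Audit}. Each listed conflict is separated.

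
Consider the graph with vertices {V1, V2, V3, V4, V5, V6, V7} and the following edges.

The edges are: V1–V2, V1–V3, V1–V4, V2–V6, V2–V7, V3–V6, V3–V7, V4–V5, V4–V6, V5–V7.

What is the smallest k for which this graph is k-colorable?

3

The cycle V2-V6-V4-V5-V7-V2 has odd length 5, so it cannot be 2-colored; at least 3 colors are needed.
3 colors suffice: V1=2, V2=3, V3=3, V4=1, V5=2, V6=2, V7=1. Each edge has distinct colors on its endpoints.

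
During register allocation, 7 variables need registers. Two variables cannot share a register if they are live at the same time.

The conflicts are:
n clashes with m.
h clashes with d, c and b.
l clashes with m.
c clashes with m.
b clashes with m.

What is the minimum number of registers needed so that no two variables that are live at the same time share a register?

l and m conflict, so at least 2 registers are needed.
2 registers suffice: n=2, h=1, d=2, l=2, c=2, b=2, m=1. No two conflicting variables share a register.

2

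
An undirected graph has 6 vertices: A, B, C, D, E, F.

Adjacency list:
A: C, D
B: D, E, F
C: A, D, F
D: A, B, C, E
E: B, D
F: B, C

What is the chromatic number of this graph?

B, D, E form a triangle, so at least 3 colors are needed.
A valid assignment using 3 colors: A=3, B=2, C=2, D=1, E=3, F=1. Every edge joins two different colors.

3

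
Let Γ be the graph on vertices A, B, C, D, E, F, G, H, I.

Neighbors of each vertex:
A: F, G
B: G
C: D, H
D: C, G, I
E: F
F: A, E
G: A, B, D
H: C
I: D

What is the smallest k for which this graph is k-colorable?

2

D and I are adjacent, so at least 2 colors are needed.
2 colors suffice: color 1 → {A, B, D, E, H}; color 2 → {C, F, G, I}. Every edge joins two different colors.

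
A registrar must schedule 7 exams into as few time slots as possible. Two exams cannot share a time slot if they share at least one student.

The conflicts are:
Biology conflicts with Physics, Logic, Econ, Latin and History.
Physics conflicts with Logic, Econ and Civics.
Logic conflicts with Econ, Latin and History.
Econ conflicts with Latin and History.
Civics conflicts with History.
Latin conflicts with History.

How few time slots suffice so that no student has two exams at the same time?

5

Biology, Logic, Econ, Latin, History pairwise conflict, so at least 5 time slots are needed.
5 time slots suffice: time slot 1 → {Econ, Civics}; time slot 2 → {Physics, History}; time slot 3 → {Biology}; time slot 4 → {Logic}; time slot 5 → {Latin}. Every pair that conflicts lands in different time slots.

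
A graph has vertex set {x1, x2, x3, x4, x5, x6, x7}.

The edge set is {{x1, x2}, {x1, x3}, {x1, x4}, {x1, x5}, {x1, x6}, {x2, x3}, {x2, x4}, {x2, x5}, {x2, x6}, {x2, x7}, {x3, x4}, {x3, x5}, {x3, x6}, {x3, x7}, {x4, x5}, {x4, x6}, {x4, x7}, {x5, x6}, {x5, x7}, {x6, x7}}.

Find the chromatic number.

6

x1, x2, x3, x4, x5, x6 are pairwise adjacent (a clique of size 6), so at least 6 colors are needed.
6 colors suffice: x1=6, x2=4, x3=2, x4=1, x5=3, x6=5, x7=6. No two adjacent vertices share a color.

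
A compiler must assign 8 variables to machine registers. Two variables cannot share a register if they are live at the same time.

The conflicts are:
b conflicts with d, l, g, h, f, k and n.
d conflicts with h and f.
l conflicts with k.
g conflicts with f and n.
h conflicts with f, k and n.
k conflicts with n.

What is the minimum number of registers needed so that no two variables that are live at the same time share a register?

b, d, h, f are mutually in conflict, so at least 4 registers are needed.
4 registers suffice: register 1 → {b}; register 2 → {l, g, h}; register 3 → {f, n}; register 4 → {d, k}. Each listed conflict is separated.

4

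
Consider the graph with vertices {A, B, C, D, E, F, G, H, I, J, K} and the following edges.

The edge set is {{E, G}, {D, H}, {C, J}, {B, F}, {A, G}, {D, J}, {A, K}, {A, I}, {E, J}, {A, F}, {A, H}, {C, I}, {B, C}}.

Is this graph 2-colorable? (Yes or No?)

No

The cycle C-I-A-F-B-C has odd length 5, so it cannot be 2-colored; at least 3 colors are needed.
So 2 colors are not enough.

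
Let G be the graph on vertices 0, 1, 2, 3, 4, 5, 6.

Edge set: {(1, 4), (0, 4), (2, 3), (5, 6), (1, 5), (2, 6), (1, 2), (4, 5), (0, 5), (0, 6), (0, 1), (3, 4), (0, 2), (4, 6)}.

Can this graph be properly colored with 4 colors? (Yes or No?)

The chromatic number is 4. 0, 4, 5, 6 form a clique, so at least 4 colors are needed.
4 colors suffice: 0=a, 1=c, 2=b, 3=a, 4=b, 5=d, 6=c.
That is already a proper 4-coloring.

Yes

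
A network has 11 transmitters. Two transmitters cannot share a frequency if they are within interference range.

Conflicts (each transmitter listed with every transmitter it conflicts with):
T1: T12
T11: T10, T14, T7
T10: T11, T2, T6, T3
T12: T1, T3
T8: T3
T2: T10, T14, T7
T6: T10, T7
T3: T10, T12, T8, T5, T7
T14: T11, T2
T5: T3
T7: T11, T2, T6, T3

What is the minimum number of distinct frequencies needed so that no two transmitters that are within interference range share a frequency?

T6 and T7 conflict, so at least 2 frequencies are needed.
A valid assignment using 2 frequencies: T1=1, T11=1, T10=2, T12=2, T8=2, T2=1, T6=1, T3=1, T14=2, T5=2, T7=2. Each listed conflict is separated.

2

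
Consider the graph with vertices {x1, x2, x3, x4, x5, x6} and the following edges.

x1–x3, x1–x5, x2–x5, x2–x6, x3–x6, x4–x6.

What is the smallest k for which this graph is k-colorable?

The cycle x1-x5-x2-x6-x3-x1 has odd length 5, so it cannot be 2-colored; at least 3 colors are needed.
A valid assignment using 3 colors: x1=1, x2=2, x3=2, x4=2, x5=3, x6=1. Each edge has distinct colors on its endpoints.

3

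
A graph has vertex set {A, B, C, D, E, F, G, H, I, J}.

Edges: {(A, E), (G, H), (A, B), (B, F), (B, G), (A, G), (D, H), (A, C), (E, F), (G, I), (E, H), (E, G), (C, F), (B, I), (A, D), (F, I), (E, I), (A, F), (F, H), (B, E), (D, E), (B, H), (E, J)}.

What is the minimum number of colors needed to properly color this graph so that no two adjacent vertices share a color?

4

B, E, G, I are mutually adjacent (a clique of size 4), so at least 4 colors are needed.
4 colors suffice: color red → {C, E}; color blue → {B, D, J}; color green → {A, H, I}; color yellow → {F, G}. Each edge has distinct colors on its endpoints.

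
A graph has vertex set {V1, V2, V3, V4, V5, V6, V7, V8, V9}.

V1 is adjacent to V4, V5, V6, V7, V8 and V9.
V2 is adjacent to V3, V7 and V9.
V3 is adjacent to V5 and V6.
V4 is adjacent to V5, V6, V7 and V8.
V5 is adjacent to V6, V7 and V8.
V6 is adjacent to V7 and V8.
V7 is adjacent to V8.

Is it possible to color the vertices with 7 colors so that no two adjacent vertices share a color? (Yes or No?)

Yes

The chromatic number is 6. V1, V4, V5, V6, V7, V8 are mutually adjacent (a clique of size 6), so at least 6 colors are needed.
6 colors suffice: color 1 → {V1, V3}; color 2 → {V2, V6}; color 3 → {V7, V9}; color 4 → {V5}; color 5 → {V8}; color 6 → {V4}.
Since 7 ≥ 6, a proper 7-coloring certainly exists.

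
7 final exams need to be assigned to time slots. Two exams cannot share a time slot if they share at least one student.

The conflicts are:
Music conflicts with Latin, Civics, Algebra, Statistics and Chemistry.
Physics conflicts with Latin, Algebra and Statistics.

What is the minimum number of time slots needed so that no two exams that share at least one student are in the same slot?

2

Music and Latin conflict, so at least 2 time slots are needed.
A valid assignment using 2 time slots: Music=1, Physics=1, Latin=2, Civics=2, Algebra=2, Statistics=2, Chemistry=2. No two conflicting exams share a time slot.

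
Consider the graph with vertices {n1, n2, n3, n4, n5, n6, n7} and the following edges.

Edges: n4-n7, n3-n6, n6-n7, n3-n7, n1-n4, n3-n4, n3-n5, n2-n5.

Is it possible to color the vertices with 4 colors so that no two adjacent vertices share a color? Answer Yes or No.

Yes

The chromatic number is 3. n3, n4, n7 are mutually adjacent, so at least 3 colors are needed.
One proper 3-coloring: n1=1, n2=1, n3=1, n4=3, n5=2, n6=3, n7=2.
Since 4 ≥ 3, a proper 4-coloring certainly exists.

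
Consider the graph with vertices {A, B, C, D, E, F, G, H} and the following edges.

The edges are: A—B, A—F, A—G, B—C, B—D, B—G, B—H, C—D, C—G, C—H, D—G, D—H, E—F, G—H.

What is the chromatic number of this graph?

5

B, C, D, G, H are mutually adjacent (a clique of size 5), so at least 5 colors are needed.
5 colors suffice: color 1 → {B, F}; color 2 → {E, G}; color 3 → {A, D}; color 4 → {H}; color 5 → {C}. Each edge has distinct colors on its endpoints.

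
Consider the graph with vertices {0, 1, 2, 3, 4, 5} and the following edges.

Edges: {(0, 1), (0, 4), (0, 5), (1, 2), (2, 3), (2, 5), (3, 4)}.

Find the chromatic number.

The cycle 2-3-4-0-1-2 has odd length 5, so it cannot be 2-colored; at least 3 colors are needed.
A valid assignment using 3 colors: 0=a, 1=b, 2=a, 3=c, 4=b, 5=b. No two adjacent vertices share a color.

3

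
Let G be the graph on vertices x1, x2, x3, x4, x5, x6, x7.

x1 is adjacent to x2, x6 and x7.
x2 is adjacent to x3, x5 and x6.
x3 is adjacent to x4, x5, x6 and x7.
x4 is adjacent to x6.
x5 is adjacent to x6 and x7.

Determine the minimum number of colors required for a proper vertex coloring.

x2, x3, x5, x6 form a clique, so at least 4 colors are needed.
4 colors suffice: color 1 → {x6, x7}; color 2 → {x1, x3}; color 3 → {x2, x4}; color 4 → {x5}. Every edge joins two different colors.

4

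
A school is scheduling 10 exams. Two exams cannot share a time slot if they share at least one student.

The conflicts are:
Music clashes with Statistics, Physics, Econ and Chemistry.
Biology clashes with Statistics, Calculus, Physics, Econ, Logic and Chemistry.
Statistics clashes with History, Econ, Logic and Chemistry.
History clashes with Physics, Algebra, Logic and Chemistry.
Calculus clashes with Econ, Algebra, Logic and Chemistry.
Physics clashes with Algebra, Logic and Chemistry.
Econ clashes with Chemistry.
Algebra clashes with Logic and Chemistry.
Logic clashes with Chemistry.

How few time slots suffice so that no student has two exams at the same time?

History, Physics, Algebra, Logic, Chemistry all conflict with each other, so at least 5 time slots are needed.
5 time slots suffice: time slot 1 → {Chemistry}; time slot 2 → {Econ, Logic}; time slot 3 → {Statistics, Calculus, Physics}; time slot 4 → {Music, Biology, History}; time slot 5 → {Algebra}. Every pair that conflicts lands in different time slots.

5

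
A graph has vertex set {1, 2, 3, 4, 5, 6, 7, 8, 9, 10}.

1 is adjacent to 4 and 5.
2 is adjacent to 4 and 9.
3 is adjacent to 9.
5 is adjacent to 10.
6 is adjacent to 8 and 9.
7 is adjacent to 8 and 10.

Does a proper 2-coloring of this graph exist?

No

The cycle 10-5-1-4-2-9-6-8-7-10 has odd length 9, so it cannot be 2-colored; at least 3 colors are needed.
So 2 colors are not enough.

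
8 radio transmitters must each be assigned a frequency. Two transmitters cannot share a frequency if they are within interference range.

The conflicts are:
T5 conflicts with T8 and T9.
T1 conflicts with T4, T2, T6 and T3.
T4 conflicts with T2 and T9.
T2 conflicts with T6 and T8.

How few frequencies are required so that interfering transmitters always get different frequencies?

T1, T2, T6 all conflict with each other, so at least 3 frequencies are needed.
3 frequencies suffice: frequency 1 → {T5, T2, T3}; frequency 2 → {T1, T8, T9}; frequency 3 → {T4, T6}. Every pair that conflicts lands in different frequencies.

3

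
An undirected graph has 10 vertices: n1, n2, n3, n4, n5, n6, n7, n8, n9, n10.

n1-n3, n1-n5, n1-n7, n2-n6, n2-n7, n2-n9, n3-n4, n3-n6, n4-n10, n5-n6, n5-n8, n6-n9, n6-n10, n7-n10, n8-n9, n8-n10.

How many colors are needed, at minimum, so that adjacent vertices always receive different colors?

n2, n6, n9 are pairwise adjacent, so at least 3 colors are needed.
3 colors suffice: color R → {n4, n6, n7, n8}; color B → {n3, n5, n9, n10}; color G → {n1, n2}. Every edge joins two different colors.

3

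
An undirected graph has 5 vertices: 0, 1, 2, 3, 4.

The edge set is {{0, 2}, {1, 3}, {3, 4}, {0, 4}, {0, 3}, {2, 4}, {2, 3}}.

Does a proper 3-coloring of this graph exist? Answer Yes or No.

No

0, 2, 3, 4 form a clique, so at least 4 colors are needed.
So 3 colors are not enough.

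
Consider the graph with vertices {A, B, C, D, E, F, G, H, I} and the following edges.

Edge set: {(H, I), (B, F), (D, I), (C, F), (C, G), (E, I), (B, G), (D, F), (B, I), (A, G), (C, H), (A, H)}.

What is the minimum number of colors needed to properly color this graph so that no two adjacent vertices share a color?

The cycle B-G-C-H-I-B has odd length 5, so it cannot be 2-colored; at least 3 colors are needed.
A valid assignment using 3 colors: A=1, B=2, C=1, D=2, E=2, F=3, G=3, H=2, I=1. No two adjacent vertices share a color.

3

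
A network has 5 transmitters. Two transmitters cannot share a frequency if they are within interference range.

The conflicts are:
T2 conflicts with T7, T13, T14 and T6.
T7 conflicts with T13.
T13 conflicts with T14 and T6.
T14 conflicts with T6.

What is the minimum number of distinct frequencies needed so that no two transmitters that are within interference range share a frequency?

T2, T13, T14, T6 are mutually in conflict, so at least 4 frequencies are needed.
4 frequencies suffice: frequency 1 → {T2}; frequency 2 → {T13}; frequency 3 → {T7, T6}; frequency 4 → {T14}. No two conflicting transmitters share a frequency.

4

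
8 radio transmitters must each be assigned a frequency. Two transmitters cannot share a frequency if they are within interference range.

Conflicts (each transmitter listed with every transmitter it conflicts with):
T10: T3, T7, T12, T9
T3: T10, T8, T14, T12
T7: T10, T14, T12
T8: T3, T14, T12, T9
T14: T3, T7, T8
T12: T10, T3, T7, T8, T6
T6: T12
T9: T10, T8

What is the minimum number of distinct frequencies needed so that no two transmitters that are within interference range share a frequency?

3

T3, T8, T14 are mutually in conflict, so at least 3 frequencies are needed.
A valid assignment using 3 frequencies: T10=3, T3=2, T7=2, T8=3, T14=1, T12=1, T6=2, T9=1. No two conflicting transmitters share a frequency.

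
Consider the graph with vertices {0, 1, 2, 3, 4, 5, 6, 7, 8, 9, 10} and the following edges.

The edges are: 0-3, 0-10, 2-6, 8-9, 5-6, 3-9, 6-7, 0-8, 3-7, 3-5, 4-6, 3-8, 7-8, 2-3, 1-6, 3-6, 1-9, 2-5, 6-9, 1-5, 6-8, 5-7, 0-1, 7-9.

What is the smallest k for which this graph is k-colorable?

3, 6, 7, 8, 9 are pairwise adjacent (a clique of size 5), so at least 5 colors are needed.
5 colors suffice: color a → {0, 6}; color b → {1, 3, 4, 10}; color c → {2, 7}; color d → {5, 8}; color e → {9}. Every edge joins two different colors.

5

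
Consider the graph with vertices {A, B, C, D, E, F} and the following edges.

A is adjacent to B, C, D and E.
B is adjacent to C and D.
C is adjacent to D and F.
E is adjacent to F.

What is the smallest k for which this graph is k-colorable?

4

A, B, C, D are mutually adjacent (a clique of size 4), so at least 4 colors are needed.
4 colors suffice: color 1 → {C, E}; color 2 → {A, F}; color 3 → {D}; color 4 → {B}. Every edge joins two different colors.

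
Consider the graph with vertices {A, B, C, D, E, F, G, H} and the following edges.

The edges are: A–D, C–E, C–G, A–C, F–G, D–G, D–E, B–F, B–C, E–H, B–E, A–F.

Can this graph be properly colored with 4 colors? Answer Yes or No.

Yes

The chromatic number is 3. B, C, E are pairwise adjacent, so at least 3 colors are needed.
3 colors suffice: A=blue, B=green, C=red, D=red, E=blue, F=red, G=blue, H=red.
Since 4 ≥ 3, a proper 4-coloring certainly exists.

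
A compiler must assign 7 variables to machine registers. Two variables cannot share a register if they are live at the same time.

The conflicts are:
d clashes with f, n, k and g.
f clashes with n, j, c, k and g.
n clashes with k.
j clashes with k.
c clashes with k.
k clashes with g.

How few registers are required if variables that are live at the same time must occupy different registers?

d, f, k, g all conflict with each other, so at least 4 registers are needed.
4 registers suffice: register 1 → {f}; register 2 → {k}; register 3 → {d, j, c}; register 4 → {n, g}. No two conflicting variables share a register.

4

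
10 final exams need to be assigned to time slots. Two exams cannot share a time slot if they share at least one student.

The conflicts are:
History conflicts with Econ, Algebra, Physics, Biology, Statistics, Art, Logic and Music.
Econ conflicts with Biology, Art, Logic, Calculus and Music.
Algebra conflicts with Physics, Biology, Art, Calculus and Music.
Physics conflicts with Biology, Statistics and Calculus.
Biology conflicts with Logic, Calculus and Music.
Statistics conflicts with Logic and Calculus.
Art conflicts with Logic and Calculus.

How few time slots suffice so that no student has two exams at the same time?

History, Econ, Art, Logic pairwise conflict, so at least 4 time slots are needed.
Using 4 time slots: History=1, Econ=3, Algebra=3, Physics=4, Biology=2, Statistics=2, Art=2, Logic=4, Calculus=1, Music=4. No two conflicting exams share a time slot.

4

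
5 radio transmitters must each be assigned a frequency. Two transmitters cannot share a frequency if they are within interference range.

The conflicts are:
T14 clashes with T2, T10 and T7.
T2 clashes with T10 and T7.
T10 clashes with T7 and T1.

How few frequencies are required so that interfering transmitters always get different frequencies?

T14, T2, T10, T7 are mutually in conflict, so at least 4 frequencies are needed.
A valid assignment using 4 frequencies: T14=2, T2=3, T10=1, T7=4, T1=2. Each listed conflict is separated.

4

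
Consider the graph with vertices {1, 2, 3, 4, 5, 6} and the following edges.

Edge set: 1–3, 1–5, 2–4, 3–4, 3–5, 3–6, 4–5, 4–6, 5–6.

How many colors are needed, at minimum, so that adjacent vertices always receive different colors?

4

3, 4, 5, 6 form a clique, so at least 4 colors are needed.
A valid assignment using 4 colors: 1=green, 2=red, 3=red, 4=green, 5=blue, 6=yellow. Each edge has distinct colors on its endpoints.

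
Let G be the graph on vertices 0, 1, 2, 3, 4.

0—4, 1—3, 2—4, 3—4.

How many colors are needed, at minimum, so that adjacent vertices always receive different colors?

1 and 3 are adjacent, so at least 2 colors are needed.
One proper 2-coloring: 0=b, 1=a, 2=b, 3=b, 4=a. Every edge joins two different colors.

2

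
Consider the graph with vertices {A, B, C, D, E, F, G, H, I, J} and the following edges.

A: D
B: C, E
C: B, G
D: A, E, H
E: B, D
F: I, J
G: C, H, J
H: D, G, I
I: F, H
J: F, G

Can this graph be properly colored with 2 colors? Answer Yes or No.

The cycle F-I-H-G-J-F has odd length 5, so it cannot be 2-colored; at least 3 colors are needed.
So 2 colors are not enough.

No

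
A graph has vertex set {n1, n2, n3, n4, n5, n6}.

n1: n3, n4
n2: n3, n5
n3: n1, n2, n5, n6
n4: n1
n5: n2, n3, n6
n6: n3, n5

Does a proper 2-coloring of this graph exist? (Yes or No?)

n2, n3, n5 are mutually adjacent, so at least 3 colors are needed.
So 2 colors are not enough.

No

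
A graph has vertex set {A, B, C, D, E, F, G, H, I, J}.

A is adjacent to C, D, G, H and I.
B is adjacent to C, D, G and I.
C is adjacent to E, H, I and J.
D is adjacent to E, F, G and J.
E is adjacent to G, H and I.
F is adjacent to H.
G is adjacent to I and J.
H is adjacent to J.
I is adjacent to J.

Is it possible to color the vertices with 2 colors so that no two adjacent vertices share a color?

No

A, D, G are mutually adjacent, so at least 3 colors are needed.
So 2 colors are not enough.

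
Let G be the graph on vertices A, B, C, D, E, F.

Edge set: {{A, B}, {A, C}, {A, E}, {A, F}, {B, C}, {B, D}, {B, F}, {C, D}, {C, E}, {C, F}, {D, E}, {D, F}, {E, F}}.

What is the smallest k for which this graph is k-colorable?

4

B, C, D, F are mutually adjacent (a clique of size 4), so at least 4 colors are needed.
A valid assignment using 4 colors: A=4, B=3, C=1, D=4, E=3, F=2. No two adjacent vertices share a color.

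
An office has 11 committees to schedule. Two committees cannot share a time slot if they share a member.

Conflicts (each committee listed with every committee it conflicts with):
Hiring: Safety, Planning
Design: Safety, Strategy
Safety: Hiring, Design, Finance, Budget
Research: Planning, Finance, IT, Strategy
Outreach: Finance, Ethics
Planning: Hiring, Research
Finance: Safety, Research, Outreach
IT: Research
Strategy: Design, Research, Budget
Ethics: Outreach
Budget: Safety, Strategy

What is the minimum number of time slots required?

3

The cycle Safety-Design-Strategy-Research-Finance-Safety has odd length 5, so it cannot be 2-colored; at least 3 time slots are needed.
3 time slots suffice: time slot 1 → {Safety, Research, Outreach}; time slot 2 → {Planning, Finance, IT, Strategy, Ethics}; time slot 3 → {Hiring, Design, Budget}. No two conflicting committees share a time slot.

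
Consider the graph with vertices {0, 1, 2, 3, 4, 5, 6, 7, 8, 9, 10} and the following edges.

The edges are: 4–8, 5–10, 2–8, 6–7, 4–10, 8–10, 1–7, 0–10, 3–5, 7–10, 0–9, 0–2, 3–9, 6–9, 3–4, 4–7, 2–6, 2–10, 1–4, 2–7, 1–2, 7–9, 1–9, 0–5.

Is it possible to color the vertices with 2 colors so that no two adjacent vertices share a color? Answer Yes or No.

6, 7, 9 form a triangle, so at least 3 colors are needed.
So 2 colors are not enough.

No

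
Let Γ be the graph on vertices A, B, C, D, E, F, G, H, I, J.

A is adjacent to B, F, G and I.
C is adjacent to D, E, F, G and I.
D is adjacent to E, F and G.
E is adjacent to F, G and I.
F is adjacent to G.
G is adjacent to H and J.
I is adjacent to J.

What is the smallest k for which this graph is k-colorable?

5

C, D, E, F, G are mutually adjacent (a clique of size 5), so at least 5 colors are needed.
5 colors suffice: color red → {B, G, I}; color blue → {F, H, J}; color green → {A, C}; color yellow → {E}; color purple → {D}. Each edge has distinct colors on its endpoints.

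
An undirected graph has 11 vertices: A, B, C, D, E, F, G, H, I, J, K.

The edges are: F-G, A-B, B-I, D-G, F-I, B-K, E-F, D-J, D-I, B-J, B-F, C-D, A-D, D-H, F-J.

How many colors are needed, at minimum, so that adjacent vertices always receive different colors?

B, F, I are pairwise adjacent, so at least 3 colors are needed.
3 colors suffice: color red → {B, D, E}; color blue → {A, C, F, H, K}; color green → {G, I, J}. No two adjacent vertices share a color.

3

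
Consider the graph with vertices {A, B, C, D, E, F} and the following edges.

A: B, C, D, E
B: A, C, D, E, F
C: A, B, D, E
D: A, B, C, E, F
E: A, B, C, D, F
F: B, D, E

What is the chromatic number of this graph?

A, B, C, D, E are pairwise adjacent (a clique of size 5), so at least 5 colors are needed.
A valid assignment using 5 colors: A=yellow, B=red, C=purple, D=green, E=blue, F=yellow. Every edge joins two different colors.

5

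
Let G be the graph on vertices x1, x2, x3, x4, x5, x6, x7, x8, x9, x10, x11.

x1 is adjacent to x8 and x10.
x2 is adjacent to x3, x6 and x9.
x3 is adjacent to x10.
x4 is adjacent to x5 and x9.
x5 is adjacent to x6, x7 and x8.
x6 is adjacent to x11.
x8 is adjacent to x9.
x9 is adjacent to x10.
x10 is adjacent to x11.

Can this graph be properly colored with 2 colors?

The cycle x2-x6-x11-x10-x9-x2 has odd length 5, so it cannot be 2-colored; at least 3 colors are needed.
So 2 colors are not enough.

No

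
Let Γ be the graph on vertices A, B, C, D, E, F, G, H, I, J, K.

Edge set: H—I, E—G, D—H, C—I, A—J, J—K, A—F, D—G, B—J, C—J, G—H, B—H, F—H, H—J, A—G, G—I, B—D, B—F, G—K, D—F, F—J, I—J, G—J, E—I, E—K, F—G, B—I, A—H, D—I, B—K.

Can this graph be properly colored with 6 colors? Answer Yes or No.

The chromatic number is 5. A, F, G, H, J are pairwise adjacent (a clique of size 5), so at least 5 colors are needed.
A valid assignment using 5 colors: A=purple, B=red, C=red, D=blue, E=blue, F=green, G=red, H=yellow, I=green, J=blue, K=green.
Since 6 ≥ 5, a proper 6-coloring certainly exists.

Yes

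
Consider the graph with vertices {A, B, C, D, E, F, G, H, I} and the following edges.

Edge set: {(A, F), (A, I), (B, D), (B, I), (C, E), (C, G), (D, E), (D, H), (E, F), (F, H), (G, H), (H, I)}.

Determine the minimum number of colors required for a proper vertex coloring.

The cycle G-H-D-E-C-G has odd length 5, so it cannot be 2-colored; at least 3 colors are needed.
3 colors suffice: color red → {A, B, E, H}; color blue → {D, F, G, I}; color green → {C}. Each edge has distinct colors on its endpoints.

3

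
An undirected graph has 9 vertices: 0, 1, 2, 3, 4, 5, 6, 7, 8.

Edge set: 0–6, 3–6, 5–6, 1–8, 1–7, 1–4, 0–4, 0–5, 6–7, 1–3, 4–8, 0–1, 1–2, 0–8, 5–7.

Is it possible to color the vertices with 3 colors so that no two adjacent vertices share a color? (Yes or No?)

0, 1, 4, 8 are mutually adjacent (a clique of size 4), so at least 4 colors are needed.
So 3 colors are not enough.

No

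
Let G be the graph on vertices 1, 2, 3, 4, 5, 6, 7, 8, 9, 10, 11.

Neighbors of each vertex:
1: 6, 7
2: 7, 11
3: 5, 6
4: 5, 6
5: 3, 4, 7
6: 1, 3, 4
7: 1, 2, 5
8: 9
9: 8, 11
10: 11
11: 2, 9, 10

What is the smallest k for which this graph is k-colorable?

The cycle 6-1-7-5-4-6 has odd length 5, so it cannot be 2-colored; at least 3 colors are needed.
3 colors suffice: color red → {6, 7, 8, 11}; color blue → {1, 2, 5, 9, 10}; color green → {3, 4}. No two adjacent vertices share a color.

3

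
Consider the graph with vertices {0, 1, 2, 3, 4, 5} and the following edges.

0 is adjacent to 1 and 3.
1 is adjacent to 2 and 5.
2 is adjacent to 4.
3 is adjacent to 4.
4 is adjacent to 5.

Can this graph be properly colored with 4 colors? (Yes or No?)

The chromatic number is 3. The cycle 3-4-5-1-0-3 has odd length 5, so it cannot be 2-colored; at least 3 colors are needed.
3 colors suffice: color a → {1, 4}; color b → {0, 2, 5}; color c → {3}.
Since 4 ≥ 3, a proper 4-coloring certainly exists.

Yes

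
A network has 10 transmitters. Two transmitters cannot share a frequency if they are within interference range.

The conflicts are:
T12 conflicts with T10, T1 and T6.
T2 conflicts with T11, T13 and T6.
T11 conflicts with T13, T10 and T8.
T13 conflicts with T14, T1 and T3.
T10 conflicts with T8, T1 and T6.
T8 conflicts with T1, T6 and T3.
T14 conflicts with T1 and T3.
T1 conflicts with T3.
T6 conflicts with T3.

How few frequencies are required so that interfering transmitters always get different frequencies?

T13, T14, T1, T3 pairwise conflict, so at least 4 frequencies are needed.
4 frequencies suffice: T12=2, T2=3, T11=1, T13=2, T10=3, T8=2, T14=4, T1=1, T6=1, T3=3. Each listed conflict is separated.

4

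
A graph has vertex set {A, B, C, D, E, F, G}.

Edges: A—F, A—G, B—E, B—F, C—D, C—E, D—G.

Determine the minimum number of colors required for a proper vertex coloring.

The cycle B-F-A-G-D-C-E-B has odd length 7, so it cannot be 2-colored; at least 3 colors are needed.
One proper 3-coloring: A=2, B=2, C=1, D=2, E=3, F=1, G=1. Each edge has distinct colors on its endpoints.

3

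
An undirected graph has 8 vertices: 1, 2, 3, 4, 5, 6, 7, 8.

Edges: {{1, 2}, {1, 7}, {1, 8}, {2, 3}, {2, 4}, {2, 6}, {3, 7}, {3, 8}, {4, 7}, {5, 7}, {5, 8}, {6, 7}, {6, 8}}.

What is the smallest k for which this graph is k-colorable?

6 and 7 are adjacent, so at least 2 colors are needed.
2 colors suffice: color red → {2, 7, 8}; color blue → {1, 3, 4, 5, 6}. Every edge joins two different colors.

2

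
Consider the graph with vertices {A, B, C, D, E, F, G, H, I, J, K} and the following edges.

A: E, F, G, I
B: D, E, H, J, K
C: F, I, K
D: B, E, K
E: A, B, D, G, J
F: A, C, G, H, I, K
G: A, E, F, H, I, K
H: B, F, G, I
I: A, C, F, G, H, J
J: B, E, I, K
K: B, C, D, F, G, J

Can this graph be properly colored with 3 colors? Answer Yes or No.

No

F, G, H, I form a clique, so at least 4 colors are needed.
So 3 colors are not enough.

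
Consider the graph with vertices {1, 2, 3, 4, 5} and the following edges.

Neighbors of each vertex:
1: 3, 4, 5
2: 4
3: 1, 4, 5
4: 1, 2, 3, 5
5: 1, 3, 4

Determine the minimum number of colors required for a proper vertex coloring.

4

1, 3, 4, 5 are pairwise adjacent (a clique of size 4), so at least 4 colors are needed.
4 colors suffice: 1=yellow, 2=blue, 3=blue, 4=red, 5=green. No two adjacent vertices share a color.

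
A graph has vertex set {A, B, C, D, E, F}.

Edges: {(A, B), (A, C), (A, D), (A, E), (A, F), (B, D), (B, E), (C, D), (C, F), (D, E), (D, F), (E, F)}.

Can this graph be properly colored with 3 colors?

A, C, D, F form a clique, so at least 4 colors are needed.
So 3 colors are not enough.

No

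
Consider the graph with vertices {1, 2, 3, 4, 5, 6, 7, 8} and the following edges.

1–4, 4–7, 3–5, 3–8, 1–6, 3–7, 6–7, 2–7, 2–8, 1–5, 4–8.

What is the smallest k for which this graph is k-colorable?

The cycle 5-1-4-8-3-5 has odd length 5, so it cannot be 2-colored; at least 3 colors are needed.
3 colors suffice: color a → {1, 7, 8}; color b → {2, 3, 4, 6}; color c → {5}. Every edge joins two different colors.

3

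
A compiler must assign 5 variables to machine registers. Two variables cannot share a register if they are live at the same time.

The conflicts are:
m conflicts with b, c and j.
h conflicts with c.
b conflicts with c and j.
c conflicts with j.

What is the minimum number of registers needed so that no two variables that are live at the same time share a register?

m, b, c, j are mutually in conflict, so at least 4 registers are needed.
4 registers suffice: register 1 → {c}; register 2 → {m, h}; register 3 → {b}; register 4 → {j}. Every pair that conflicts lands in different registers.

4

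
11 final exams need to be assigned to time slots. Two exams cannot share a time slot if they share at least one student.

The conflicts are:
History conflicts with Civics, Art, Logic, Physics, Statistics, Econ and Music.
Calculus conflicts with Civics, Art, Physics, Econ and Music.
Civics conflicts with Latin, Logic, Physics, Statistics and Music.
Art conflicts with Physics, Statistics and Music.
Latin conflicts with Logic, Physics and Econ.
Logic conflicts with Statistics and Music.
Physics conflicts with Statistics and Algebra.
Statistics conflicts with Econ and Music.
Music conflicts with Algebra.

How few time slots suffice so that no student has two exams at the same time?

5

History, Civics, Logic, Statistics, Music pairwise conflict, so at least 5 time slots are needed.
Using 5 time slots: History=1, Calculus=1, Civics=2, Art=2, Latin=1, Logic=5, Physics=4, Statistics=3, Econ=2, Music=4, Algebra=1. Every pair that conflicts lands in different time slots.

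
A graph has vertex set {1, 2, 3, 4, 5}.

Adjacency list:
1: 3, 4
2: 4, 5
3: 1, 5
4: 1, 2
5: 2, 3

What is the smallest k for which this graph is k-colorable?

3

The cycle 1-4-2-5-3-1 has odd length 5, so it cannot be 2-colored; at least 3 colors are needed.
3 colors suffice: 1=red, 2=red, 3=green, 4=blue, 5=blue. No two adjacent vertices share a color.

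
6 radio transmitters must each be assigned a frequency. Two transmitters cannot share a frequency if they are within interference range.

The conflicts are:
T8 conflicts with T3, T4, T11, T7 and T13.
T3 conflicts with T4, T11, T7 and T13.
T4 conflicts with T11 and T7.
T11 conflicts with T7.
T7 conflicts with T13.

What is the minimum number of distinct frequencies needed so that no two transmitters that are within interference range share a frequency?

T8, T3, T4, T11, T7 pairwise conflict, so at least 5 frequencies are needed.
5 frequencies suffice: frequency 1 → {T7}; frequency 2 → {T8}; frequency 3 → {T3}; frequency 4 → {T11, T13}; frequency 5 → {T4}. Each listed conflict is separated.

5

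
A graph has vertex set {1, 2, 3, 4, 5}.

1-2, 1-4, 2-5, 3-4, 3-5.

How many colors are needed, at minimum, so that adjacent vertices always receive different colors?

3

The cycle 4-1-2-5-3-4 has odd length 5, so it cannot be 2-colored; at least 3 colors are needed.
A valid assignment using 3 colors: 1=blue, 2=red, 3=blue, 4=red, 5=green. Each edge has distinct colors on its endpoints.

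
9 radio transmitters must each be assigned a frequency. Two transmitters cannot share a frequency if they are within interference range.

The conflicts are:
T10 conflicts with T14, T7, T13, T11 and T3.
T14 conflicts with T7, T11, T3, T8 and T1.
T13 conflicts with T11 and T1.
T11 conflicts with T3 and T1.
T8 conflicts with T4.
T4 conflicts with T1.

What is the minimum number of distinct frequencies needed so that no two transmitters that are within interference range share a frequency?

4

T10, T14, T11, T3 all conflict with each other, so at least 4 frequencies are needed.
4 frequencies suffice: frequency 1 → {T14, T13, T4}; frequency 2 → {T7, T11, T8}; frequency 3 → {T10, T1}; frequency 4 → {T3}. No two conflicting transmitters share a frequency.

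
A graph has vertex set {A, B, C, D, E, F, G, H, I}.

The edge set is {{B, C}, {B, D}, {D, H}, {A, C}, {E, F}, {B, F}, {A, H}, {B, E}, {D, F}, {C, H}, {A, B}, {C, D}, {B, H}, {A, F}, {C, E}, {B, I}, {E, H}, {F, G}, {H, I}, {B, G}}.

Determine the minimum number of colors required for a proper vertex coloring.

B, C, E, H are pairwise adjacent (a clique of size 4), so at least 4 colors are needed.
4 colors suffice: A=4, B=1, C=3, D=4, E=4, F=2, G=3, H=2, I=3. Each edge has distinct colors on its endpoints.

4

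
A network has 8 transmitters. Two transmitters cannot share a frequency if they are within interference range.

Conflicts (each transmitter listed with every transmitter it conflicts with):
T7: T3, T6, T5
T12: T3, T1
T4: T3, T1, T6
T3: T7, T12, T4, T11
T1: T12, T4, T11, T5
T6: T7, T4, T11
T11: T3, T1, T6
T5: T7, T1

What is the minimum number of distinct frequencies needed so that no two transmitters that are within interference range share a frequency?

3

The cycle T5-T1-T4-T3-T7-T5 has odd length 5, so it cannot be 2-colored; at least 3 frequencies are needed.
3 frequencies suffice: frequency 1 → {T3, T1, T6}; frequency 2 → {T7, T12, T4, T11}; frequency 3 → {T5}. No two conflicting transmitters share a frequency.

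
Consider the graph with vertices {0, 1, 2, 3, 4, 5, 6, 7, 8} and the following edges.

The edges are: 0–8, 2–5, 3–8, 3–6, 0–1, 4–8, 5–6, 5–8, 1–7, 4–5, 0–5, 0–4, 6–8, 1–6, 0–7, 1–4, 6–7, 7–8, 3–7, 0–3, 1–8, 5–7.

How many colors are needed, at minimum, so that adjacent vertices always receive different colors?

0, 4, 5, 8 are pairwise adjacent (a clique of size 4), so at least 4 colors are needed.
One proper 4-coloring: 0=green, 1=blue, 2=red, 3=blue, 4=yellow, 5=blue, 6=green, 7=yellow, 8=red. No two adjacent vertices share a color.

4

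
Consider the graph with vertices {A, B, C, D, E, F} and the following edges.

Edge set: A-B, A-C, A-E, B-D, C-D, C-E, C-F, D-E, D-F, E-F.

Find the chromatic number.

C, D, E, F form a clique, so at least 4 colors are needed.
4 colors suffice: A=3, B=1, C=2, D=3, E=1, F=4. Every edge joins two different colors.

4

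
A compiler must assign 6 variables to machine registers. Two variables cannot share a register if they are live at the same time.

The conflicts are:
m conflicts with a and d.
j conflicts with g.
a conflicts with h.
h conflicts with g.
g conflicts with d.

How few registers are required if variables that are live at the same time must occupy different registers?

3

The cycle g-h-a-m-d-g has odd length 5, so it cannot be 2-colored; at least 3 registers are needed.
Using 3 registers: m=3, j=2, a=1, h=2, g=1, d=2. No two conflicting variables share a register.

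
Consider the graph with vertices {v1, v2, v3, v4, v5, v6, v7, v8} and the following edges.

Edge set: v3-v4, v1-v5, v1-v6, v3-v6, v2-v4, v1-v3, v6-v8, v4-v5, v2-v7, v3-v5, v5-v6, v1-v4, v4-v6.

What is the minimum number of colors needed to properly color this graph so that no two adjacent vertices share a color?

5

v1, v3, v4, v5, v6 are pairwise adjacent (a clique of size 5), so at least 5 colors are needed.
A valid assignment using 5 colors: v1=4, v2=2, v3=5, v4=1, v5=3, v6=2, v7=1, v8=1. Every edge joins two different colors.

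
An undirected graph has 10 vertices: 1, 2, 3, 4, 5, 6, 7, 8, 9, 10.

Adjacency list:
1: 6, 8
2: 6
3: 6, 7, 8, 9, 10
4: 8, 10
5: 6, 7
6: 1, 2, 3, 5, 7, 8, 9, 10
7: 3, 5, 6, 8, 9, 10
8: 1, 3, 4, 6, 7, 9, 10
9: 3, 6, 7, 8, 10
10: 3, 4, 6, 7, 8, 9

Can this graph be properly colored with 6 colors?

Yes

The chromatic number is 6. 3, 6, 7, 8, 9, 10 are mutually adjacent (a clique of size 6), so at least 6 colors are needed.
6 colors suffice: color red → {4, 6}; color blue → {2, 5, 8}; color green → {1, 7}; color yellow → {10}; color purple → {3}; color orange → {9}.
That is already a proper 6-coloring.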